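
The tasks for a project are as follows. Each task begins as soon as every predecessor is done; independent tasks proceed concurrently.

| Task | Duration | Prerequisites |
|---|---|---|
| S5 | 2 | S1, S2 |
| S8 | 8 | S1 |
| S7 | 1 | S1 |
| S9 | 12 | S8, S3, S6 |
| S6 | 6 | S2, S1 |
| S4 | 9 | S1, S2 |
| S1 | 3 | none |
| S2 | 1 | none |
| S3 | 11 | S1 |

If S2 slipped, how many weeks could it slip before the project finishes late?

7

S1→S3→S9 = 3+11+12 = 26 sets the makespan at 26 weeks.
The longest chain containing S2 totals 19 weeks.
Float = 26 − 19 = 7.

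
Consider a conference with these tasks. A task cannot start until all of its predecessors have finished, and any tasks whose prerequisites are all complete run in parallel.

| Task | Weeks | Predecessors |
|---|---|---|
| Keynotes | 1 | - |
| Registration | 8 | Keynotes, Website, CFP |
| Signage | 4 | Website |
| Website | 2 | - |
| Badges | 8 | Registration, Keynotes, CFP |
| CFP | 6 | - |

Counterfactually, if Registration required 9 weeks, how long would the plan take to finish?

23

Baseline: CFP→Registration→Badges = 6+8+8 = 22 → 22 weeks.
Registration lies on that path, so at 9 weeks the path becomes 23 weeks.
The critical path is still CFP→Registration→Badges; finish is now 23 weeks.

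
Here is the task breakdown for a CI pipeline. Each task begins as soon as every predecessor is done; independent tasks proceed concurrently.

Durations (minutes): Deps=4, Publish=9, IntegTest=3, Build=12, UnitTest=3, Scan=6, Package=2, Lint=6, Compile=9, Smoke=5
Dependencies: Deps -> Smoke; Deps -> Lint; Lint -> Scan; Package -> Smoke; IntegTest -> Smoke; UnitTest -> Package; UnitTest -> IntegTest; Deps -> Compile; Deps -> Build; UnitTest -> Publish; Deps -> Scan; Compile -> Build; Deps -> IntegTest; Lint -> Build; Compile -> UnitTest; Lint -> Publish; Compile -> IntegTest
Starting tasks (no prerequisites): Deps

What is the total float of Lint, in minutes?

3

Deps→Compile→UnitTest→Publish = 4+9+3+9 = 25 sets the makespan at 25 minutes.
Longest path through Lint: 22 minutes (earliest finish 10, latest finish 13).
Float = 25 − 22 = 3.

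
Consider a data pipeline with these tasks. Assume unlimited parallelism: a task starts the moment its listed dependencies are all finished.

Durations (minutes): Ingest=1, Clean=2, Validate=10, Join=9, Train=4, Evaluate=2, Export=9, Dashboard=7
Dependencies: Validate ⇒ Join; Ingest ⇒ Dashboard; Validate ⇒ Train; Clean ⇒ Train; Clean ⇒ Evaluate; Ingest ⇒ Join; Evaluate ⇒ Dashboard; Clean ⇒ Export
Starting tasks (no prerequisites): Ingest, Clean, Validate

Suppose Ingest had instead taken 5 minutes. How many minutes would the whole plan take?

19

As given, the longest chain is Validate→Join = 10+9 = 19, so the finish is 19 minutes.
Ingest has 9 minutes of float (longest path through it is 10).
That remains the longest chain; total 19 minutes.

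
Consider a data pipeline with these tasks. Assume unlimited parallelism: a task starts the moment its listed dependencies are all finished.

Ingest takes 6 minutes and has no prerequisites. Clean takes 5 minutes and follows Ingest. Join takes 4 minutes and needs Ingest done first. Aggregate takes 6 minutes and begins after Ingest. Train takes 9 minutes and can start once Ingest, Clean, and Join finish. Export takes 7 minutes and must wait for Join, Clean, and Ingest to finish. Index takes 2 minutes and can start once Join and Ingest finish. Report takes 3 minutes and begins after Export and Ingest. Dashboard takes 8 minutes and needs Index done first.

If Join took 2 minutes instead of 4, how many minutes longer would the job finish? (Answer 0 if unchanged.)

The binding path is Ingest→Clean→Export→Report = 6+5+7+3 = 21; finish at 21 minutes.
The longest path through Join is only 20 minutes, so Join has float 1.
The critical path is still Ingest→Clean→Export→Report; finish is now 21 minutes.
Change in finish: 21 − 21 = +0 minutes.

0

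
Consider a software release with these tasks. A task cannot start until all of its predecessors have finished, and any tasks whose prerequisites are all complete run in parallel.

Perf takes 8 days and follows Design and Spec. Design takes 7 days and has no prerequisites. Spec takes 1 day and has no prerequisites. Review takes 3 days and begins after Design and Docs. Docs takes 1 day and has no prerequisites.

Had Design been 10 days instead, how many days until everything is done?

18

Baseline: Design→Perf = 7+8 = 15 → 15 days.
Since Design is critical, the +3 change carries straight to that chain (now 18 days).
That remains the longest chain; total 18 days.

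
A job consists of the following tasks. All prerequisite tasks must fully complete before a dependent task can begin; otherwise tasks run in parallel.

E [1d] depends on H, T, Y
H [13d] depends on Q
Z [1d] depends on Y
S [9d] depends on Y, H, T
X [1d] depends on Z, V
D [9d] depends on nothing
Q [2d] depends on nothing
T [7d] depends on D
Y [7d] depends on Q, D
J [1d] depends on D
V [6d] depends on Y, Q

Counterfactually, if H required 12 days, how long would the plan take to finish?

25

Critical path before the change: D→Y→S = 9+7+9 = 25 giving 25 days.
H has 1 day of float (longest path through it is 24).
That remains the longest chain; total 25 days.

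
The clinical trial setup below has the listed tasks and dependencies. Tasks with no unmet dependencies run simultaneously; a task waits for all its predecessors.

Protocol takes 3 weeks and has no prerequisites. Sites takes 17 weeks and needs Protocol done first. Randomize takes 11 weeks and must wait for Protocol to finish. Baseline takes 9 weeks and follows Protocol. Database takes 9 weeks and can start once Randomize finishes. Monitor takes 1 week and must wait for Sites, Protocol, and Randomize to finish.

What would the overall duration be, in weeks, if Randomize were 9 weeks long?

21

Actual critical path: Protocol→Randomize→Database = 3+11+9 = 23 ⇒ 23 weeks.
Since Randomize is critical, the -2 change carries straight to that chain (now 21 weeks).
The binding chain switches to Protocol→Sites→Monitor = 3+17+1 = 21; finish 21 weeks.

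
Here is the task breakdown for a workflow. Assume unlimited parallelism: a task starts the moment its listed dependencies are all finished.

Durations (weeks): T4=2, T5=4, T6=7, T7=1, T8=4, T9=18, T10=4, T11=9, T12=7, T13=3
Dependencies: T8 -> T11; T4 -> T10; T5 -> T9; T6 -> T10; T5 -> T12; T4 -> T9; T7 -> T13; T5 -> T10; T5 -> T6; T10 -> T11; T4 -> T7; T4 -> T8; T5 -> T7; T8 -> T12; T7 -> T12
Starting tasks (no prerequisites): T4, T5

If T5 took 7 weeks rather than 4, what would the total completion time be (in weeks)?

Critical path before the change: T5→T6→T10→T11 = 4+7+4+9 = 24 giving 24 weeks.
T5 lies on that path, so at 7 weeks the path becomes 27 weeks.
That remains the longest chain; total 27 weeks.

27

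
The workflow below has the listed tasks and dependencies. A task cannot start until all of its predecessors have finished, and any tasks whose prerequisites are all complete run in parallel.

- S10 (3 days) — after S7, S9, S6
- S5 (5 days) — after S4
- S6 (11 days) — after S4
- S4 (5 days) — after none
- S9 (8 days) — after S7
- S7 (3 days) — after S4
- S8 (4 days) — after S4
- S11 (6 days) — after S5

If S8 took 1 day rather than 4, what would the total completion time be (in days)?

As given, the longest chain is S4→S6→S10 = 5+11+3 = 19, so the finish is 19 days.
The longest path through S8 is only 9 days, so S8 has float 10.
That remains the longest chain; total 19 days.

19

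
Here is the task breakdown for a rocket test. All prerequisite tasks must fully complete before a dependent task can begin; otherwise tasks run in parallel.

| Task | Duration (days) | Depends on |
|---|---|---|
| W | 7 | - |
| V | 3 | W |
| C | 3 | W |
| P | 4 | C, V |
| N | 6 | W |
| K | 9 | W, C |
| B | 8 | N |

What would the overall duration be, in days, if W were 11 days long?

25

Critical path before the change: W→N→B = 7+6+8 = 21 giving 21 days.
W lies on that path, so at 11 days the path becomes 25 days.
No other chain overtakes it, so the finish is 25 days.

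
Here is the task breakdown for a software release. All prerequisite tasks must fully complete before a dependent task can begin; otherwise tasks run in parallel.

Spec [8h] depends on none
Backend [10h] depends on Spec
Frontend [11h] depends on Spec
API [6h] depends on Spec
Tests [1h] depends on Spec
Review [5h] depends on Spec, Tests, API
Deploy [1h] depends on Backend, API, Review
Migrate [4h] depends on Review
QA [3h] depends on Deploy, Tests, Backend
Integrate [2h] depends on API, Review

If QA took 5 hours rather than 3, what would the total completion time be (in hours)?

25

Critical path before the change: Spec→API→Review→Deploy→QA = 8+6+5+1+3 = 23 giving 23 hours.
QA is on the critical path; changing it to 5 makes that path 25 hours.
No other chain overtakes it, so the finish is 25 hours.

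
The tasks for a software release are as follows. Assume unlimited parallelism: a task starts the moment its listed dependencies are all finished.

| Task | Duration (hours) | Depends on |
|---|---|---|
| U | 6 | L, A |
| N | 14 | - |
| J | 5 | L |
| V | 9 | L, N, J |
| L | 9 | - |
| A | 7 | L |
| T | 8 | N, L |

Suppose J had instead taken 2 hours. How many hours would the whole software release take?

23

As given, the longest chain is L→J→V = 9+5+9 = 23, so the finish is 23 hours.
Since J is critical, the -3 change carries straight to that chain (now 20 hours).
New critical path: N→V = 14+9 = 23 ⇒ 23 hours.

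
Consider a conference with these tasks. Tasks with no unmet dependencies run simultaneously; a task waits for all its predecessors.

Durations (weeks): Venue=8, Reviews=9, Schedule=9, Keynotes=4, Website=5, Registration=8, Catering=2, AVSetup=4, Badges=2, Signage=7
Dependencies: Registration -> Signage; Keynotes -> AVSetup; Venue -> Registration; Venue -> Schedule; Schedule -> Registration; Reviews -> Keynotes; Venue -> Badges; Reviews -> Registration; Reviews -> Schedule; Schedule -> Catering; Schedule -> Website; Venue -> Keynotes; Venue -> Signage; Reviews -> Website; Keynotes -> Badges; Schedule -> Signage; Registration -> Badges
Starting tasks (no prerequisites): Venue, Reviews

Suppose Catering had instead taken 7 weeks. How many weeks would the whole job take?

Baseline: Reviews→Schedule→Registration→Signage = 9+9+8+7 = 33 → 33 weeks.
Catering is off the critical path — its longest chain is 20 weeks, giving 13 of slack.
No other chain overtakes it, so the finish is 33 weeks.

33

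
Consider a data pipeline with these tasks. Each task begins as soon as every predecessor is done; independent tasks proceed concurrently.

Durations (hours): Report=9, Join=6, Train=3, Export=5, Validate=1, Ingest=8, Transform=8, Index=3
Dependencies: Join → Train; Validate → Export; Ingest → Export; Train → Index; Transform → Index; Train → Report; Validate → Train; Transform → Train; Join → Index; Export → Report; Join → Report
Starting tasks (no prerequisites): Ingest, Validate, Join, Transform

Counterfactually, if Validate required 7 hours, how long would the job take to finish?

Actual critical path: Ingest→Export→Report = 8+5+9 = 22 ⇒ 22 hours.
The longest path through Validate is only 15 hours, so Validate has float 7.
That remains the longest chain; total 22 hours.

22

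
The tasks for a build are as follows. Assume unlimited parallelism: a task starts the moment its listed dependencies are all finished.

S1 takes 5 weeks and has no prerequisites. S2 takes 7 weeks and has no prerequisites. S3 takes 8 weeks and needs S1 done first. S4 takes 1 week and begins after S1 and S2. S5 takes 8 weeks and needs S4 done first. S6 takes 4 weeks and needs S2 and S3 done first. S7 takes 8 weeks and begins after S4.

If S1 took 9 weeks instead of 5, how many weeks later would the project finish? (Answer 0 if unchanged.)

The binding path is S1→S3→S6 = 5+8+4 = 17; finish at 17 weeks.
S1 is on the critical path; changing it to 9 makes that path 21 weeks.
No other chain overtakes it, so the finish is 21 weeks.
Change in finish: 21 − 17 = +4 weeks.

4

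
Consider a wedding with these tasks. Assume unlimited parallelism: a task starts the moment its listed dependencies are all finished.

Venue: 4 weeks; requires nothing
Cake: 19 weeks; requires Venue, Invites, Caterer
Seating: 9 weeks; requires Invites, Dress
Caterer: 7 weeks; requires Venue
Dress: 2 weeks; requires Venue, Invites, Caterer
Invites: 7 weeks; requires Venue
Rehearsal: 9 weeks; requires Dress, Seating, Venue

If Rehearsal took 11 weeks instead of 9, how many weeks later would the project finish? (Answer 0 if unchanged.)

Critical path before the change: Venue→Caterer→Dress→Seating→Rehearsal = 4+7+2+9+9 = 31 giving 31 weeks.
Rehearsal lies on that path, so at 11 weeks the path becomes 33 weeks.
That remains the longest chain; total 33 weeks.
Change in finish: 33 − 31 = +2 weeks.

2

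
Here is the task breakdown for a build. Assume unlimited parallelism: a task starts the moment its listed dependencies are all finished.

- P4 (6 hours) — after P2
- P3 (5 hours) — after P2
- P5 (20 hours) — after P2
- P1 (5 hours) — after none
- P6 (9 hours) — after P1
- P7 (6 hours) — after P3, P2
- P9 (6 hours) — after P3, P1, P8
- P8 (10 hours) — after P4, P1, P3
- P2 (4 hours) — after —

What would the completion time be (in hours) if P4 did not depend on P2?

25

Original critical path: P2→P4→P8→P9 = 4+6+10+6 = 26 ⇒ 26 hours.
Without P2→P4, P4's earliest start moves from 4 to 0.
After: P2→P3→P8→P9 = 4+5+10+6 = 25 → 25 hours.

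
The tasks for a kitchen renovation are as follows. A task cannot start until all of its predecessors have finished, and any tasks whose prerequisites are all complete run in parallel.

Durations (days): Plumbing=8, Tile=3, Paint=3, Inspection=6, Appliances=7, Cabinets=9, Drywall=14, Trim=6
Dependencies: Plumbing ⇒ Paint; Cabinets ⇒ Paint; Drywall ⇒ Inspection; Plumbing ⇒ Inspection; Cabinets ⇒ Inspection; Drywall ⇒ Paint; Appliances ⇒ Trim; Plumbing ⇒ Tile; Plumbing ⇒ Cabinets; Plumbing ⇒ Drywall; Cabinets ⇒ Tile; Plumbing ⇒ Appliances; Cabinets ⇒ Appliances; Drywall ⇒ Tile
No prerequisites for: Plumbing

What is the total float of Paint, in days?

Plumbing→Cabinets→Appliances→Trim = 8+9+7+6 = 30 sets the makespan at 30 days.
Longest path through Paint: 25 days (earliest finish 25, latest finish 30).
Float = 30 − 25 = 5.

5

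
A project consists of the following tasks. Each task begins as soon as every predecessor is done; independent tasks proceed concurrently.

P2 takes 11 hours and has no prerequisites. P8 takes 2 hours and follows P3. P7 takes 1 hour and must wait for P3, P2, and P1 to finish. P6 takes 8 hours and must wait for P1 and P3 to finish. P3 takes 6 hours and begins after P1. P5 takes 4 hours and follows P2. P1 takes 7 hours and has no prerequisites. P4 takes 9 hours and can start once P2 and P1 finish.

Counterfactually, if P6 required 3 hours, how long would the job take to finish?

20

Critical path before the change: P1→P3→P6 = 7+6+8 = 21 giving 21 hours.
P6 is on the critical path; changing it to 3 makes that path 16 hours.
Now P2→P4 = 11+9 = 20 is longest, so the finish becomes 20 hours.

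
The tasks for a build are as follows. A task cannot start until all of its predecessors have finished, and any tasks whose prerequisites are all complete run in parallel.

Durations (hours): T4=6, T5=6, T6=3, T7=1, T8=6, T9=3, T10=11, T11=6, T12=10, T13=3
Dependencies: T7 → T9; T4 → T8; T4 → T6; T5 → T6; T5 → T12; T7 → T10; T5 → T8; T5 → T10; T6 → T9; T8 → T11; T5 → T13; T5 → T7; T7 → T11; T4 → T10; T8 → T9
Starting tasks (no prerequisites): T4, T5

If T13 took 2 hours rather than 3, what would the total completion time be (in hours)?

As given, the longest chain is T4→T8→T11 = 6+6+6 = 18, so the finish is 18 hours.
T13 has 9 hours of float (longest path through it is 9).
The critical path is still T4→T8→T11; finish is now 18 hours.

18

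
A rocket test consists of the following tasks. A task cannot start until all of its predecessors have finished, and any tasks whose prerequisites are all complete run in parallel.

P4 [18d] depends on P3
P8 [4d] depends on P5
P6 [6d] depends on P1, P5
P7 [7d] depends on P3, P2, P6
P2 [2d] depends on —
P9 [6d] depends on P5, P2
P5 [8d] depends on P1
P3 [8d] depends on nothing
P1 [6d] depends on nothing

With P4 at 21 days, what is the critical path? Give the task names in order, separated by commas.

Critical path before the change: P1→P5→P6→P7 = 6+8+6+7 = 27 giving 27 days.
P4 has 1 day of float (longest path through it is 26).
Now P3→P4 = 8+21 = 29 is longest, so the finish becomes 29 days.

P3, P4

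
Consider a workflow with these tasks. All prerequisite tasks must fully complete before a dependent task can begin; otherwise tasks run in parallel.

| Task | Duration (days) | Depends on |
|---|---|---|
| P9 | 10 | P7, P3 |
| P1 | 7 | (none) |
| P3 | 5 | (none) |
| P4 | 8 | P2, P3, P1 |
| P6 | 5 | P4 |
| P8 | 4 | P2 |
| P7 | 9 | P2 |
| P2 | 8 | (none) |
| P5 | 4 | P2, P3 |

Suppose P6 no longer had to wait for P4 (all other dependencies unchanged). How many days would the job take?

Before: longest chain P2→P7→P9 = 8+9+10 = 27, finish 27.
Without P4→P6, P6's earliest start moves from 16 to 0.
After: P2→P7→P9 = 8+9+10 = 27 → 27 days.

27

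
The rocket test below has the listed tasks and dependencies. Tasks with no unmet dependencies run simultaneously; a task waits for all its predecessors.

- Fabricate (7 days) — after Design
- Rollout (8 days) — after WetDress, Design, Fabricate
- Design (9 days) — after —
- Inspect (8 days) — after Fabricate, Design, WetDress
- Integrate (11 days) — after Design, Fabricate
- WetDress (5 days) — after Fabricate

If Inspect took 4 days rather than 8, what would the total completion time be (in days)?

29

The binding path is Design→Fabricate→WetDress→Inspect = 9+7+5+8 = 29; finish at 29 days.
Inspect lies on that path, so at 4 days the path becomes 25 days.
Now Design→Fabricate→WetDress→Rollout = 9+7+5+8 = 29 is longest, so the finish becomes 29 days.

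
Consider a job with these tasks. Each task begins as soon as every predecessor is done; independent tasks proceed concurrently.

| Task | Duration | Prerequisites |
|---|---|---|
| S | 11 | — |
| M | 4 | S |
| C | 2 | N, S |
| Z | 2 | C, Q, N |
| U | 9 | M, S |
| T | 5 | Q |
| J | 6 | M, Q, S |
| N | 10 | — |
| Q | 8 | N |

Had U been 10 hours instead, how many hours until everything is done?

Actual critical path: S→M→U = 11+4+9 = 24 ⇒ 24 hours.
U is on the critical path; changing it to 10 makes that path 25 hours.
That remains the longest chain; total 25 hours.

25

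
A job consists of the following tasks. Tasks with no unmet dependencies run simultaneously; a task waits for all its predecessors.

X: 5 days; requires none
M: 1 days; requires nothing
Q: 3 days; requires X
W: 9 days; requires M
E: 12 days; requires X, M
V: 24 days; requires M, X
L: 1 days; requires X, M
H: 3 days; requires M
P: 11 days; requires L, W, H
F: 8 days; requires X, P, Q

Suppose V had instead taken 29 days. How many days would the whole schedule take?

34

As given, the longest chain is X→V = 5+24 = 29, so the finish is 29 days.
Since V is critical, the +5 change carries straight to that chain (now 34 days).
That remains the longest chain; total 34 days.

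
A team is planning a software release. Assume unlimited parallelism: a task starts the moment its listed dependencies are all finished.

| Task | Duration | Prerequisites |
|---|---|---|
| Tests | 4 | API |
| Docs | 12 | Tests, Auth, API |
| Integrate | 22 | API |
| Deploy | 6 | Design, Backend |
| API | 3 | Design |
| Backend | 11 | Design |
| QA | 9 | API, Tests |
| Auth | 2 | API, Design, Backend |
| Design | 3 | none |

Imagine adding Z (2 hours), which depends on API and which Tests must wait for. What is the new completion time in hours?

28

Originally the schedule takes 28 hours.
With Z inserted, Tests now waits for max(API, Z).
New critical path: Design→Backend→Auth→Docs = 3+11+2+12 = 28 ⇒ 28 hours.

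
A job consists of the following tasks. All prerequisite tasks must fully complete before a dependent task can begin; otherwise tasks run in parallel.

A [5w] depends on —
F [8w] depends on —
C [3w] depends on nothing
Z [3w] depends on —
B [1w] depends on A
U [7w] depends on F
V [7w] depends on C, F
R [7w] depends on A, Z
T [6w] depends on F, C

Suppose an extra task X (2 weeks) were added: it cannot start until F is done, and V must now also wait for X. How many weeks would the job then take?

Originally the job takes 15 weeks.
With X inserted, V now waits for max(C, F, X).
New critical path: F→X→V = 8+2+7 = 17 ⇒ 17 weeks.

17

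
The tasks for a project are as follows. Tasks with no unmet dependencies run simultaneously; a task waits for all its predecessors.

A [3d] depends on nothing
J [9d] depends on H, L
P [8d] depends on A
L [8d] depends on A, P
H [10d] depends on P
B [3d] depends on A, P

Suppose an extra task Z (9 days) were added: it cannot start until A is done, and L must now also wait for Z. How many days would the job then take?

Originally the job takes 30 days.
With Z inserted, L now waits for max(A, P, Z).
New critical path: A→P→H→J = 3+8+10+9 = 30 ⇒ 30 days.

30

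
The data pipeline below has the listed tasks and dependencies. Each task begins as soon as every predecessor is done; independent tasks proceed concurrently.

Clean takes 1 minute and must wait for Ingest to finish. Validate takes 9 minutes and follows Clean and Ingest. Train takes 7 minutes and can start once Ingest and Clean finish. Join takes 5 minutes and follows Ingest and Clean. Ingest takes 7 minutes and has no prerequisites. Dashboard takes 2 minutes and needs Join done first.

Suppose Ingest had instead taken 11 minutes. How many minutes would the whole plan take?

The binding path is Ingest→Clean→Validate = 7+1+9 = 17; finish at 17 minutes.
Since Ingest is critical, the +4 change carries straight to that chain (now 21 minutes).
The critical path is still Ingest→Clean→Validate; finish is now 21 minutes.

21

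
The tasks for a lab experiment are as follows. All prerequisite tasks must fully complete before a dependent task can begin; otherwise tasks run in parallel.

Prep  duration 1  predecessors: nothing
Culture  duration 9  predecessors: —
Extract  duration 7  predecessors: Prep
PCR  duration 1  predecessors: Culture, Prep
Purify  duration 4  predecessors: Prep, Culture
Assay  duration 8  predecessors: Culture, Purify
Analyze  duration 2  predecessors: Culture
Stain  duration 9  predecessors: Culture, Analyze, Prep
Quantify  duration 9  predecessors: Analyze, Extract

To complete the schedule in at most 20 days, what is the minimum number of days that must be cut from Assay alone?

Current finish: 21 days; target: 20.
Assay is on every critical path, so each day cut from Assay cuts the finish by one (this holds down to a finish of 20).
Need 21 − 20 = 1 day off Assay → Assay becomes 7 days, finish becomes 20.

1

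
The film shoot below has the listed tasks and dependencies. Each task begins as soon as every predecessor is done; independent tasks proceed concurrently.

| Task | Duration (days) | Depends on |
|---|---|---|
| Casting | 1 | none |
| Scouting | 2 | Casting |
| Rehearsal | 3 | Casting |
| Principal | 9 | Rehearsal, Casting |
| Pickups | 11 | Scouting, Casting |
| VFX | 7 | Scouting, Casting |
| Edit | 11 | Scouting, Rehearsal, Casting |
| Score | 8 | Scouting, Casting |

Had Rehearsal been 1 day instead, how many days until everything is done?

14

Critical path before the change: Casting→Rehearsal→Edit = 1+3+11 = 15 giving 15 days.
Since Rehearsal is critical, the -2 change carries straight to that chain (now 13 days).
New critical path: Casting→Scouting→Pickups = 1+2+11 = 14 ⇒ 14 days.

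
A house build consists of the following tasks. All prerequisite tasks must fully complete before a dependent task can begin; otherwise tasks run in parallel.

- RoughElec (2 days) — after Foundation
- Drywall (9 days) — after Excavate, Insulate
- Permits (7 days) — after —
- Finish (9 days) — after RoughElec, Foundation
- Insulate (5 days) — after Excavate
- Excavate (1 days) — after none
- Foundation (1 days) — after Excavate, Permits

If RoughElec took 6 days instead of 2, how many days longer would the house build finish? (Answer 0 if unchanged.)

4

Critical path before the change: Permits→Foundation→RoughElec→Finish = 7+1+2+9 = 19 giving 19 days.
RoughElec is on the critical path; changing it to 6 makes that path 23 days.
No other chain overtakes it, so the finish is 23 days.
Change in finish: 23 − 19 = +4 days.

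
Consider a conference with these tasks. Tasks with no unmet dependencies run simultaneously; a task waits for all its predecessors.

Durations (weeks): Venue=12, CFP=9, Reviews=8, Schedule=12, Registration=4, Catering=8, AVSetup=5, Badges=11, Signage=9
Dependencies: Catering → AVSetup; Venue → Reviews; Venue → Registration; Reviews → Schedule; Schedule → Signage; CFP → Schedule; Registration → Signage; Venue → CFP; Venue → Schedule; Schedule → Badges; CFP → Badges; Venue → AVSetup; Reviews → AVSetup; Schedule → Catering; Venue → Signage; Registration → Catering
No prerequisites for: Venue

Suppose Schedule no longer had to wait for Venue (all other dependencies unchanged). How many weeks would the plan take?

Original critical path: Venue→CFP→Schedule→Catering→AVSetup = 12+9+12+8+5 = 46 ⇒ 46 weeks.
Dropping Venue→Schedule doesn't change Schedule's earliest start (21); another predecessor still binds.
After: Venue→CFP→Schedule→Catering→AVSetup = 12+9+12+8+5 = 46 → 46 weeks.

46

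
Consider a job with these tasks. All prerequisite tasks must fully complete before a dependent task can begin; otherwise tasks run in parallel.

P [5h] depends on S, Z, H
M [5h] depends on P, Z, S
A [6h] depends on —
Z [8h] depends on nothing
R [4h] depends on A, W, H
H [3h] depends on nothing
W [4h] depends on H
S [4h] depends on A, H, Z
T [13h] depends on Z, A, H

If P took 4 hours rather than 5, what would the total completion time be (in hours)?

21

As given, the longest chain is Z→S→P→M = 8+4+5+5 = 22, so the finish is 22 hours.
P is on the critical path; changing it to 4 makes that path 21 hours.
No other chain overtakes it, so the finish is 21 hours.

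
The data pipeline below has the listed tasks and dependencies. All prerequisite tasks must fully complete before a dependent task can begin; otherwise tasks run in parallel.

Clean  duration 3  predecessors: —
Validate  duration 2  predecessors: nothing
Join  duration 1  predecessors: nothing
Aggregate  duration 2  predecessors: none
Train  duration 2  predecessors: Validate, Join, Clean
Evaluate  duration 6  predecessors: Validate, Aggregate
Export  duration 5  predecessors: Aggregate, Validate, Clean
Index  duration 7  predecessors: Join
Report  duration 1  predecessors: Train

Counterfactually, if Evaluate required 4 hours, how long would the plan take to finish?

8

Critical path before the change: Validate→Evaluate = 2+6 = 8 giving 8 hours.
Evaluate lies on that path, so at 4 hours the path becomes 6 hours.
The binding chain switches to Clean→Export = 3+5 = 8; finish 8 hours.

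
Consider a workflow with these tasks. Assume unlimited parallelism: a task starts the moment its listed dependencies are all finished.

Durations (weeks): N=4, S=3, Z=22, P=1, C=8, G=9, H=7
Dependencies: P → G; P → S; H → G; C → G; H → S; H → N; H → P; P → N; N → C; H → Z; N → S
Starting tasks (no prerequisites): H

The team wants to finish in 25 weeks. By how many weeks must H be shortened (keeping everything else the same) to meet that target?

4

Current finish: 29 weeks; target: 25.
H is on every critical path, so each week cut from H cuts the finish by one (this holds down to a finish of 23).
Need 29 − 25 = 4 weeks off H → H becomes 3 weeks, finish becomes 25.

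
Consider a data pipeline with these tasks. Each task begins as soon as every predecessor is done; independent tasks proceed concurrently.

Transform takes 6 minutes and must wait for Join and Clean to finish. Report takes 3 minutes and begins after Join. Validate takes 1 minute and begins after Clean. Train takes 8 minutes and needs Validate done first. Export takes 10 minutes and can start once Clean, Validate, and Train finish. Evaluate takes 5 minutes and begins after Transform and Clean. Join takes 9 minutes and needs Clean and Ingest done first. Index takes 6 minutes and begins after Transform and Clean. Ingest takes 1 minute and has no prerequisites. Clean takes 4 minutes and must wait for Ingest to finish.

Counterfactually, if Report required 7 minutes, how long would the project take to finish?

Baseline: Ingest→Clean→Join→Transform→Index = 1+4+9+6+6 = 26 → 26 minutes.
Report has 9 minutes of float (longest path through it is 17).
No other chain overtakes it, so the finish is 26 minutes.

26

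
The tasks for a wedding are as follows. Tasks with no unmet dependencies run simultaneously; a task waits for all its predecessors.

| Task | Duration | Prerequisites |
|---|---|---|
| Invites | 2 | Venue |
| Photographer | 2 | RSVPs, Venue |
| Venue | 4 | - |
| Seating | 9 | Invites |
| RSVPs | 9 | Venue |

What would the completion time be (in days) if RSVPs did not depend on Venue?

15

Before: longest chain Venue→Invites→Seating = 4+2+9 = 15, finish 15.
Without Venue→RSVPs, RSVPs's earliest start moves from 4 to 0.
The longest chain is now Venue→Invites→Seating = 4+2+9 = 15, so the project takes 15 days.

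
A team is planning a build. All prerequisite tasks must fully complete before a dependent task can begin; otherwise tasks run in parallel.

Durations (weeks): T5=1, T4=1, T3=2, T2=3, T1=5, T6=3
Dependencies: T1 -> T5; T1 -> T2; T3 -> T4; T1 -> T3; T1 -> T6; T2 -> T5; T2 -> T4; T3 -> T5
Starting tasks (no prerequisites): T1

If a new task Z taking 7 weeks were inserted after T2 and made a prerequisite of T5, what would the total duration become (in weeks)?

Originally the project takes 9 weeks.
With Z inserted, T5 now waits for max(T1, T3, T2, Z).
New critical path: T1→T2→Z→T5 = 5+3+7+1 = 16 ⇒ 16 weeks.

16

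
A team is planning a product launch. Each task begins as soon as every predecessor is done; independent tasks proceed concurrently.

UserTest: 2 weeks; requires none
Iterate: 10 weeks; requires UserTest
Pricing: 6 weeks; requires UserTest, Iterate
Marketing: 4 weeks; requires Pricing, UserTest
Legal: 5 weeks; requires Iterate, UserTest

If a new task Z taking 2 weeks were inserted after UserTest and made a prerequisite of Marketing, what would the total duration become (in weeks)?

22

Originally the project takes 22 weeks.
With Z inserted, Marketing now waits for max(Pricing, UserTest, Z).
New critical path: UserTest→Iterate→Pricing→Marketing = 2+10+6+4 = 22 ⇒ 22 weeks.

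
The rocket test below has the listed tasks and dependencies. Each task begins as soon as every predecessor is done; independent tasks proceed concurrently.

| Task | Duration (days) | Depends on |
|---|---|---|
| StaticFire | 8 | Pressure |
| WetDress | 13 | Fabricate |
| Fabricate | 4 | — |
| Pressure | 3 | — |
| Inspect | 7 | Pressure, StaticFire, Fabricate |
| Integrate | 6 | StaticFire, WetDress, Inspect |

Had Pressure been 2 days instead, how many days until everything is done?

23

As given, the longest chain is Pressure→StaticFire→Inspect→Integrate = 3+8+7+6 = 24, so the finish is 24 days.
Pressure is on the critical path; changing it to 2 makes that path 23 days.
The binding chain switches to Fabricate→WetDress→Integrate = 4+13+6 = 23; finish 23 days.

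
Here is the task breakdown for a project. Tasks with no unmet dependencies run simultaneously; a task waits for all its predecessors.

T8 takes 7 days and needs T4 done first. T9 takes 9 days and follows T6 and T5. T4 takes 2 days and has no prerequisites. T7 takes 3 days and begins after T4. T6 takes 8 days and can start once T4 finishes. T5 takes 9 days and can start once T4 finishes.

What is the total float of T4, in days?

0

Critical path: T4→T5→T9 = 2+9+9 = 20, so the finish is 20 days.
T4 finishes as early as 2 and must finish by 2.
So T4 can slip 2 − 2 = 0 days.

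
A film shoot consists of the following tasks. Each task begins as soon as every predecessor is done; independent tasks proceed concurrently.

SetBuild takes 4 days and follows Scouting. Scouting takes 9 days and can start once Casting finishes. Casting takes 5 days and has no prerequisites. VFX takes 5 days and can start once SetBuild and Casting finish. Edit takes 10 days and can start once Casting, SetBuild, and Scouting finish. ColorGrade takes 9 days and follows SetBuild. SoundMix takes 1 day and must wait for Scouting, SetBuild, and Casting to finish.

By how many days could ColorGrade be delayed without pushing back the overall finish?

1

Critical path: Casting→Scouting→SetBuild→Edit = 5+9+4+10 = 28, so the finish is 28 days.
Longest path through ColorGrade: 27 days (earliest finish 27, latest finish 28).
So ColorGrade can slip 28 − 27 = 1 day.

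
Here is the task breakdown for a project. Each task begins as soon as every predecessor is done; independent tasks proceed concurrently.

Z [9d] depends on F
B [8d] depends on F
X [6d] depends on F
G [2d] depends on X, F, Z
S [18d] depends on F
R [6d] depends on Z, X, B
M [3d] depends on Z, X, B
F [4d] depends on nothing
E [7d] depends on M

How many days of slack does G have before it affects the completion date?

Critical path: F→Z→M→E = 4+9+3+7 = 23, so the finish is 23 days.
The longest chain containing G totals 15 days.
So G can slip 23 − 15 = 8 days.

8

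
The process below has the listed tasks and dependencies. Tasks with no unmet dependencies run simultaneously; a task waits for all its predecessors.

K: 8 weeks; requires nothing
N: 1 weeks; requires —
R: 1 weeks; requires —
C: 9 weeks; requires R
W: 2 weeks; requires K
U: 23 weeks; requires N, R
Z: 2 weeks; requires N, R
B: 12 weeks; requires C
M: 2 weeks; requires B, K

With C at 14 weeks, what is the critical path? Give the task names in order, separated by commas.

The binding path is R→C→B→M = 1+9+12+2 = 24; finish at 24 weeks.
C is on the critical path; changing it to 14 makes that path 29 weeks.
No other chain overtakes it, so the finish is 29 weeks.

R, C, B, M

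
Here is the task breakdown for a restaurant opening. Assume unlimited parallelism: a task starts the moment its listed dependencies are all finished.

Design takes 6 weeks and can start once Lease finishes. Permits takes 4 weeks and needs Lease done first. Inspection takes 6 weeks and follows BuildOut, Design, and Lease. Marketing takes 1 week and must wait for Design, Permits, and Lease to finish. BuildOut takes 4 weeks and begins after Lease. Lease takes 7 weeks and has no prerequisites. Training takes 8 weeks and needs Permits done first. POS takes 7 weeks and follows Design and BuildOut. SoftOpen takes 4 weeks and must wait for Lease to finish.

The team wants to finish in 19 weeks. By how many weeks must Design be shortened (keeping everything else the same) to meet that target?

1

Current finish: 20 weeks; target: 19.
Design is on every critical path, so each week cut from Design cuts the finish by one (this holds down to a finish of 19).
Need 20 − 19 = 1 week off Design → Design becomes 5 weeks, finish becomes 19.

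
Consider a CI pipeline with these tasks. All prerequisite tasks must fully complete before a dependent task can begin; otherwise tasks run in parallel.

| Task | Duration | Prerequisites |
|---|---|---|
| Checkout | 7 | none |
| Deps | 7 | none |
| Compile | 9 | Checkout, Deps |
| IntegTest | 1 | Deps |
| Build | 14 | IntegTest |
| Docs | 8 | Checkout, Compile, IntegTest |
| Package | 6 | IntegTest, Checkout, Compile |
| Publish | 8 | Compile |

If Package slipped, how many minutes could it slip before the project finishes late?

The longest chain is Checkout→Compile→Docs = 7+9+8 = 24; overall finish 24 minutes.
The longest chain containing Package totals 22 minutes.
Slack of Package = 18 − 16 = 2 minutes.

2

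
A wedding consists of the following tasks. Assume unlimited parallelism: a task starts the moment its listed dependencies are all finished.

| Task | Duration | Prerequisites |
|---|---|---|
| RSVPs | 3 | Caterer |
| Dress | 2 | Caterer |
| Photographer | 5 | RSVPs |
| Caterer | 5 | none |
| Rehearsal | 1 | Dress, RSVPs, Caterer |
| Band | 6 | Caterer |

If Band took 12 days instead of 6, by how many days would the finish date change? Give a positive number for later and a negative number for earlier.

Actual critical path: Caterer→RSVPs→Photographer = 5+3+5 = 13 ⇒ 13 days.
The longest path through Band is only 11 days, so Band has float 2.
New critical path: Caterer→Band = 5+12 = 17 ⇒ 17 days.
Change in finish: 17 − 13 = +4 days.

4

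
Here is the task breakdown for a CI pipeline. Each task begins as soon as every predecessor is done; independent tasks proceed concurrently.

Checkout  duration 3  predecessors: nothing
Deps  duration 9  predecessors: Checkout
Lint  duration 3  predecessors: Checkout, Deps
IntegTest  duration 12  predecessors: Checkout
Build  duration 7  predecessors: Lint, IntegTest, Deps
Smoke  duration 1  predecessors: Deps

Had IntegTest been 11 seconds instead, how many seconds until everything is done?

Actual critical path: Checkout→IntegTest→Build = 3+12+7 = 22 ⇒ 22 seconds.
Since IntegTest is critical, the -1 change carries straight to that chain (now 21 seconds).
New critical path: Checkout→Deps→Lint→Build = 3+9+3+7 = 22 ⇒ 22 seconds.

22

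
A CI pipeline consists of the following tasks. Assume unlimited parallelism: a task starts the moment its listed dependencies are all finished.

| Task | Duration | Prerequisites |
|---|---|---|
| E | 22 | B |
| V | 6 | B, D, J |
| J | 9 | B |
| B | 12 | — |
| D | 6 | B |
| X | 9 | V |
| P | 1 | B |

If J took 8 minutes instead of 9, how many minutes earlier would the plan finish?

1

Baseline: B→J→V→X = 12+9+6+9 = 36 → 36 minutes.
J lies on that path, so at 8 minutes the path becomes 35 minutes.
That remains the longest chain; total 35 minutes.
Change in finish: 35 − 36 = -1 minutes.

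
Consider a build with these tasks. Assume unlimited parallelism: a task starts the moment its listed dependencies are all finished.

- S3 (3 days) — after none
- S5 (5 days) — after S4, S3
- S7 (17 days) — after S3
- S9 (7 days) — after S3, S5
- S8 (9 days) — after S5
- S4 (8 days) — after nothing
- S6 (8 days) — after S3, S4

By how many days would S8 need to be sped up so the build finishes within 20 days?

2

Current finish: 22 days; target: 20.
S8 is on every critical path, so each day cut from S8 cuts the finish by one (this holds down to a finish of 20).
Need 22 − 20 = 2 days off S8 → S8 becomes 7 days, finish becomes 20.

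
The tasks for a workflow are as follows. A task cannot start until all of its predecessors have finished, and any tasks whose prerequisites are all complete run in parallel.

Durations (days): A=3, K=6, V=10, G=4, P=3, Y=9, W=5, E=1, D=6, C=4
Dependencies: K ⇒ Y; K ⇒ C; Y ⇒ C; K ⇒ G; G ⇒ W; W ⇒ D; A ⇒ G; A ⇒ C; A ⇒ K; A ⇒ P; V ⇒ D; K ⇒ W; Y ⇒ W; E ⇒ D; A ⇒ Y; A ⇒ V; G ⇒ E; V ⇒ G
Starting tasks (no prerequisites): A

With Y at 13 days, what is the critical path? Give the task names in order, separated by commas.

A, K, Y, W, D

Critical path before the change: A→K→Y→W→D = 3+6+9+5+6 = 29 giving 29 days.
Since Y is critical, the +4 change carries straight to that chain (now 33 days).
That remains the longest chain; total 33 days.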